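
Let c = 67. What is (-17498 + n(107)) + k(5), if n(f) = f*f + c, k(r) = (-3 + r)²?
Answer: -5978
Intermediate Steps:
n(f) = 67 + f² (n(f) = f*f + 67 = f² + 67 = 67 + f²)
(-17498 + n(107)) + k(5) = (-17498 + (67 + 107²)) + (-3 + 5)² = (-17498 + (67 + 11449)) + 2² = (-17498 + 11516) + 4 = -5982 + 4 = -5978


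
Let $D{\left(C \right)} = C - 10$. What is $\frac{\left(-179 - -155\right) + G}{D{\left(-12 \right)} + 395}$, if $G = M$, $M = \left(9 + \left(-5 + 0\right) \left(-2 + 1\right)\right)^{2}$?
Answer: $\frac{172}{373} \approx 0.46113$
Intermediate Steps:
$D{\left(C \right)} = -10 + C$ ($D{\left(C \right)} = C - 10 = -10 + C$)
$M = 196$ ($M = \left(9 - -5\right)^{2} = \left(9 + 5\right)^{2} = 14^{2} = 196$)
$G = 196$
$\frac{\left(-179 - -155\right) + G}{D{\left(-12 \right)} + 395} = \frac{\left(-179 - -155\right) + 196}{\left(-10 - 12\right) + 395} = \frac{\left(-179 + 155\right) + 196}{-22 + 395} = \frac{-24 + 196}{373} = 172 \cdot \frac{1}{373} = \frac{172}{373}$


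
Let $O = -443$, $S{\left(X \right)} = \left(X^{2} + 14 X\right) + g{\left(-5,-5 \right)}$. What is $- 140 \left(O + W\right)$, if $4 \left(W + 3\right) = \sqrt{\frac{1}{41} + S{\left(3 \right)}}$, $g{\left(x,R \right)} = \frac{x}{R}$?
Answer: $62440 - \frac{105 \sqrt{9717}}{41} \approx 62188.0$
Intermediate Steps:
$S{\left(X \right)} = 1 + X^{2} + 14 X$ ($S{\left(X \right)} = \left(X^{2} + 14 X\right) - \frac{5}{-5} = \left(X^{2} + 14 X\right) - -1 = \left(X^{2} + 14 X\right) + 1 = 1 + X^{2} + 14 X$)
$W = -3 + \frac{3 \sqrt{9717}}{164}$ ($W = -3 + \frac{\sqrt{\frac{1}{41} + \left(1 + 3^{2} + 14 \cdot 3\right)}}{4} = -3 + \frac{\sqrt{\frac{1}{41} + \left(1 + 9 + 42\right)}}{4} = -3 + \frac{\sqrt{\frac{1}{41} + 52}}{4} = -3 + \frac{\sqrt{\frac{2133}{41}}}{4} = -3 + \frac{\frac{3}{41} \sqrt{9717}}{4} = -3 + \frac{3 \sqrt{9717}}{164} \approx -1.1968$)
$- 140 \left(O + W\right) = - 140 \left(-443 - \left(3 - \frac{3 \sqrt{9717}}{164}\right)\right) = - 140 \left(-446 + \frac{3 \sqrt{9717}}{164}\right) = 62440 - \frac{105 \sqrt{9717}}{41}$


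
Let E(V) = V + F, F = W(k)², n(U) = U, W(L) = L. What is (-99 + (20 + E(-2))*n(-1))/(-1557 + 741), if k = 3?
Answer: 21/136 ≈ 0.15441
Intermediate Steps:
F = 9 (F = 3² = 9)
E(V) = 9 + V (E(V) = V + 9 = 9 + V)
(-99 + (20 + E(-2))*n(-1))/(-1557 + 741) = (-99 + (20 + (9 - 2))*(-1))/(-1557 + 741) = (-99 + (20 + 7)*(-1))/(-816) = (-99 + 27*(-1))*(-1/816) = (-99 - 27)*(-1/816) = -126*(-1/816) = 21/136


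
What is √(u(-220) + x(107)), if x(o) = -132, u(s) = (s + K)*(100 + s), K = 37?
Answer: 2*√5457 ≈ 147.74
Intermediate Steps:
u(s) = (37 + s)*(100 + s) (u(s) = (s + 37)*(100 + s) = (37 + s)*(100 + s))
√(u(-220) + x(107)) = √((3700 + (-220)² + 137*(-220)) - 132) = √((3700 + 48400 - 30140) - 132) = √(21960 - 132) = √21828 = 2*√5457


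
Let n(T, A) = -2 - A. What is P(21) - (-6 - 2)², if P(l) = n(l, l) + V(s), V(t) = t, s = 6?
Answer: -81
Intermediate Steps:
P(l) = 4 - l (P(l) = (-2 - l) + 6 = 4 - l)
P(21) - (-6 - 2)² = (4 - 1*21) - (-6 - 2)² = (4 - 21) - 1*(-8)² = -17 - 1*64 = -17 - 64 = -81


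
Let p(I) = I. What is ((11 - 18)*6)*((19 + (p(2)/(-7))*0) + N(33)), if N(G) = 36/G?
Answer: -9282/11 ≈ -843.82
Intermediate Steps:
((11 - 18)*6)*((19 + (p(2)/(-7))*0) + N(33)) = ((11 - 18)*6)*((19 + (2/(-7))*0) + 36/33) = (-7*6)*((19 + (2*(-⅐))*0) + 36*(1/33)) = -42*((19 - 2/7*0) + 12/11) = -42*((19 + 0) + 12/11) = -42*(19 + 12/11) = -42*221/11 = -9282/11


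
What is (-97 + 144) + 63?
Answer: 110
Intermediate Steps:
(-97 + 144) + 63 = 47 + 63 = 110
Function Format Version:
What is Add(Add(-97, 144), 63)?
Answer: 110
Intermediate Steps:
Add(Add(-97, 144), 63) = Add(47, 63) = 110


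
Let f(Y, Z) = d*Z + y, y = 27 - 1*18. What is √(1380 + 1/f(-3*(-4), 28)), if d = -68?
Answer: √4955612605/1895 ≈ 37.148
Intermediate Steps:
y = 9 (y = 27 - 18 = 9)
f(Y, Z) = 9 - 68*Z (f(Y, Z) = -68*Z + 9 = 9 - 68*Z)
√(1380 + 1/f(-3*(-4), 28)) = √(1380 + 1/(9 - 68*28)) = √(1380 + 1/(9 - 1904)) = √(1380 + 1/(-1895)) = √(1380 - 1/1895) = √(2615099/1895) = √4955612605/1895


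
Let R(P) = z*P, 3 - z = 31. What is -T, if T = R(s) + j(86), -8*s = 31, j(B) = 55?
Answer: -327/2 ≈ -163.50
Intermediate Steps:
z = -28 (z = 3 - 1*31 = 3 - 31 = -28)
s = -31/8 (s = -1/8*31 = -31/8 ≈ -3.8750)
R(P) = -28*P
T = 327/2 (T = -28*(-31/8) + 55 = 217/2 + 55 = 327/2 ≈ 163.50)
-T = -1*327/2 = -327/2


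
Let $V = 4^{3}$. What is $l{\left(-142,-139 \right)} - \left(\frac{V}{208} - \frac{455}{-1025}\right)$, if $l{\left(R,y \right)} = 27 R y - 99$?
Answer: $\frac{1419981952}{2665} \approx 5.3283 \cdot 10^{5}$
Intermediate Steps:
$V = 64$
$l{\left(R,y \right)} = -99 + 27 R y$ ($l{\left(R,y \right)} = 27 R y - 99 = -99 + 27 R y$)
$l{\left(-142,-139 \right)} - \left(\frac{V}{208} - \frac{455}{-1025}\right) = \left(-99 + 27 \left(-142\right) \left(-139\right)\right) - \left(\frac{64}{208} - \frac{455}{-1025}\right) = \left(-99 + 532926\right) - \left(64 \cdot \frac{1}{208} - - \frac{91}{205}\right) = 532827 - \left(\frac{4}{13} + \frac{91}{205}\right) = 532827 - \frac{2003}{2665} = \frac{1419981952}{2665}$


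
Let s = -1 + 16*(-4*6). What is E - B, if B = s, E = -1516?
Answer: -1131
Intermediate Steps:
s = -385 (s = -1 + 16*(-24) = -1 - 384 = -385)
B = -385
E - B = -1516 - 1*(-385) = -1516 + 385 = -1131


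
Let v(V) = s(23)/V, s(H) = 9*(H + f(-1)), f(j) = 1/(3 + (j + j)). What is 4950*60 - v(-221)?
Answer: 65637216/221 ≈ 2.9700e+5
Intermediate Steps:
f(j) = 1/(3 + 2*j)
s(H) = 9 + 9*H (s(H) = 9*(H + 1/(3 + 2*(-1))) = 9*(H + 1/(3 - 2)) = 9*(H + 1/1) = 9*(H + 1) = 9*(1 + H) = 9 + 9*H)
v(V) = 216/V (v(V) = (9 + 9*23)/V = (9 + 207)/V = 216/V)
4950*60 - v(-221) = 4950*60 - 216/(-221) = 297000 - 216*(-1)/221 = 297000 - 1*(-216/221) = 297000 + 216/221 = 65637216/221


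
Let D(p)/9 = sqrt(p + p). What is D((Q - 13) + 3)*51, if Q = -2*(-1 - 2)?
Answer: 918*I*sqrt(2) ≈ 1298.2*I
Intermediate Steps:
Q = 6 (Q = -2*(-3) = 6)
D(p) = 9*sqrt(2)*sqrt(p) (D(p) = 9*sqrt(p + p) = 9*sqrt(2*p) = 9*(sqrt(2)*sqrt(p)) = 9*sqrt(2)*sqrt(p))
D((Q - 13) + 3)*51 = (9*sqrt(2)*sqrt((6 - 13) + 3))*51 = (9*sqrt(2)*sqrt(-7 + 3))*51 = (9*sqrt(2)*sqrt(-4))*51 = (9*sqrt(2)*(2*I))*51 = (18*I*sqrt(2))*51 = 918*I*sqrt(2)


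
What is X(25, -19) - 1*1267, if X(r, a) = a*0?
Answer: -1267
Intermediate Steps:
X(r, a) = 0
X(25, -19) - 1*1267 = 0 - 1*1267 = 0 - 1267 = -1267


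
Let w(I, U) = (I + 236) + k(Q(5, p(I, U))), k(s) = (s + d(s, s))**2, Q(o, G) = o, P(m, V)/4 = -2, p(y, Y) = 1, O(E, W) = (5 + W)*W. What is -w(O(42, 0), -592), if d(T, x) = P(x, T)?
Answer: -245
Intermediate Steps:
O(E, W) = W*(5 + W)
P(m, V) = -8 (P(m, V) = 4*(-2) = -8)
d(T, x) = -8
k(s) = (-8 + s)**2 (k(s) = (s - 8)**2 = (-8 + s)**2)
w(I, U) = 245 + I (w(I, U) = (I + 236) + (-8 + 5)**2 = (236 + I) + (-3)**2 = (236 + I) + 9 = 245 + I)
-w(O(42, 0), -592) = -(245 + 0*(5 + 0)) = -(245 + 0*5) = -(245 + 0) = -1*245 = -245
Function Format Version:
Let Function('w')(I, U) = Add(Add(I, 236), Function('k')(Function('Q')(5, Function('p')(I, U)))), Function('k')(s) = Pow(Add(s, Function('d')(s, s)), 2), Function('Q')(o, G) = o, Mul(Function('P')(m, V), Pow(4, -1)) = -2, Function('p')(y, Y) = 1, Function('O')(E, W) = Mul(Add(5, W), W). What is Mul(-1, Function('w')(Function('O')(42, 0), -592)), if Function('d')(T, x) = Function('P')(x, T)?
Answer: -245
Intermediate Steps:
Function('O')(E, W) = Mul(W, Add(5, W))
Function('P')(m, V) = -8 (Function('P')(m, V) = Mul(4, -2) = -8)
Function('d')(T, x) = -8
Function('k')(s) = Pow(Add(-8, s), 2) (Function('k')(s) = Pow(Add(s, -8), 2) = Pow(Add(-8, s), 2))
Function('w')(I, U) = Add(245, I) (Function('w')(I, U) = Add(Add(I, 236), Pow(Add(-8, 5), 2)) = Add(Add(236, I), Pow(-3, 2)) = Add(Add(236, I), 9) = Add(245, I))
Mul(-1, Function('w')(Function('O')(42, 0), -592)) = Mul(-1, Add(245, Mul(0, Add(5, 0)))) = Mul(-1, Add(245, Mul(0, 5))) = Mul(-1, Add(245, 0)) = Mul(-1, 245) = -245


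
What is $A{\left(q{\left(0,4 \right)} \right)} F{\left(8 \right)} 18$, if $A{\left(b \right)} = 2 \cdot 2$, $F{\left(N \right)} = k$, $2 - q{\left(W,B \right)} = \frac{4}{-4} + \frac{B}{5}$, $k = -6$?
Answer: $-432$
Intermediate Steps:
$q{\left(W,B \right)} = 3 - \frac{B}{5}$ ($q{\left(W,B \right)} = 2 - \left(\frac{4}{-4} + \frac{B}{5}\right) = 2 - \left(4 \left(- \frac{1}{4}\right) + B \frac{1}{5}\right) = 2 - \left(-1 + \frac{B}{5}\right) = 3 - \frac{B}{5}$)
$F{\left(N \right)} = -6$
$A{\left(b \right)} = 4$
$A{\left(q{\left(0,4 \right)} \right)} F{\left(8 \right)} 18 = 4 \left(-6\right) 18 = \left(-24\right) 18 = -432$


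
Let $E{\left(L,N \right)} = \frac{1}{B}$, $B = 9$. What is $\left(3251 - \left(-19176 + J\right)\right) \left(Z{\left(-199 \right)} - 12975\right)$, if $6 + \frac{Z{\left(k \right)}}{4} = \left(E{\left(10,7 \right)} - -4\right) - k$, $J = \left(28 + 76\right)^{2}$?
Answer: $- \frac{1273482869}{9} \approx -1.415 \cdot 10^{8}$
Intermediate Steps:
$J = 10816$ ($J = 104^{2} = 10816$)
$E{\left(L,N \right)} = \frac{1}{9}$
$Z{\left(k \right)} = - \frac{68}{9} - 4 k$ ($Z{\left(k \right)} = -24 + 4 \left(\left(\frac{1}{9} - -4\right) - k\right) = -24 + 4 \left(\left(\frac{1}{9} + 4\right) - k\right) = -24 + 4 \left(\frac{37}{9} - k\right) = -24 - \left(- \frac{148}{9} + 4 k\right) = - \frac{68}{9} - 4 k$)
$\left(3251 - \left(-19176 + J\right)\right) \left(Z{\left(-199 \right)} - 12975\right) = \left(3251 + \left(19176 - 10816\right)\right) \left(\left(- \frac{68}{9} - -796\right) - 12975\right) = \left(3251 + \left(19176 - 10816\right)\right) \left(\left(- \frac{68}{9} + 796\right) - 12975\right) = \left(3251 + 8360\right) \left(\frac{7096}{9} - 12975\right) = 11611 \left(- \frac{109679}{9}\right) = - \frac{1273482869}{9}$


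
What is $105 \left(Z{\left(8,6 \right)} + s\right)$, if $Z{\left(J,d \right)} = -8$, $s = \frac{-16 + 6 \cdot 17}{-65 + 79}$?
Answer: $-195$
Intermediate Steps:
$s = \frac{43}{7}$ ($s = \frac{-16 + 102}{14} = 86 \cdot \frac{1}{14} = \frac{43}{7} \approx 6.1429$)
$105 \left(Z{\left(8,6 \right)} + s\right) = 105 \left(-8 + \frac{43}{7}\right) = 105 \left(- \frac{13}{7}\right) = -195$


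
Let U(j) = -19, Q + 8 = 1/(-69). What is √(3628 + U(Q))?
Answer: 3*√401 ≈ 60.075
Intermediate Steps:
Q = -553/69 (Q = -8 + 1/(-69) = -8 - 1/69 = -553/69 ≈ -8.0145)
√(3628 + U(Q)) = √(3628 - 19) = √3609 = 3*√401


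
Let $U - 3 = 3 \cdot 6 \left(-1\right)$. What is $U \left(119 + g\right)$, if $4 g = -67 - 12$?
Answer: $- \frac{5955}{4} \approx -1488.8$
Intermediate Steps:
$g = - \frac{79}{4}$ ($g = \frac{-67 - 12}{4} = \frac{1}{4} \left(-79\right) = - \frac{79}{4} \approx -19.75$)
$U = -15$ ($U = 3 + 3 \cdot 6 \left(-1\right) = 3 + 18 \left(-1\right) = 3 - 18 = -15$)
$U \left(119 + g\right) = - 15 \left(119 - \frac{79}{4}\right) = \left(-15\right) \frac{397}{4} = - \frac{5955}{4}$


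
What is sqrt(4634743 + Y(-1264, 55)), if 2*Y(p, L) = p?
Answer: sqrt(4634111) ≈ 2152.7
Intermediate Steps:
Y(p, L) = p/2
sqrt(4634743 + Y(-1264, 55)) = sqrt(4634743 + (1/2)*(-1264)) = sqrt(4634743 - 632) = sqrt(4634111)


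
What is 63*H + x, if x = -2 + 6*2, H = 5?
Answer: 325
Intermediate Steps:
x = 10 (x = -2 + 12 = 10)
63*H + x = 63*5 + 10 = 315 + 10 = 325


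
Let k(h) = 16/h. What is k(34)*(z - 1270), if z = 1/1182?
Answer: -6004556/10047 ≈ -597.65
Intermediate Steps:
z = 1/1182 ≈ 0.00084602
k(34)*(z - 1270) = (16/34)*(1/1182 - 1270) = (16*(1/34))*(-1501139/1182) = (8/17)*(-1501139/1182) = -6004556/10047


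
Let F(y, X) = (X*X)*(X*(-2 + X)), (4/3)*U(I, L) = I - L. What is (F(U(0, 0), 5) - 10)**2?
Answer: 133225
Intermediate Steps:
U(I, L) = -3*L/4 + 3*I/4 (U(I, L) = 3*(I - L)/4 = -3*L/4 + 3*I/4)
F(y, X) = X**3*(-2 + X) (F(y, X) = X**2*(X*(-2 + X)) = X**3*(-2 + X))
(F(U(0, 0), 5) - 10)**2 = (5**3*(-2 + 5) - 10)**2 = (125*3 - 10)**2 = (375 - 10)**2 = 365**2 = 133225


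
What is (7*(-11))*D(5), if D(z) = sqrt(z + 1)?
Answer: -77*sqrt(6) ≈ -188.61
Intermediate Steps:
D(z) = sqrt(1 + z)
(7*(-11))*D(5) = (7*(-11))*sqrt(1 + 5) = -77*sqrt(6)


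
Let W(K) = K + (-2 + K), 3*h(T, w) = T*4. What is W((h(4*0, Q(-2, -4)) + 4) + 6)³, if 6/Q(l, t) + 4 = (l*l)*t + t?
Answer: 5832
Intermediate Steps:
Q(l, t) = 6/(-4 + t + t*l²) (Q(l, t) = 6/(-4 + ((l*l)*t + t)) = 6/(-4 + (l²*t + t)) = 6/(-4 + (t*l² + t)) = 6/(-4 + (t + t*l²)) = 6/(-4 + t + t*l²))
h(T, w) = 4*T/3 (h(T, w) = (T*4)/3 = (4*T)/3 = 4*T/3)
W(K) = -2 + 2*K
W((h(4*0, Q(-2, -4)) + 4) + 6)³ = (-2 + 2*((4*(4*0)/3 + 4) + 6))³ = (-2 + 2*(((4/3)*0 + 4) + 6))³ = (-2 + 2*((0 + 4) + 6))³ = (-2 + 2*(4 + 6))³ = (-2 + 2*10)³ = (-2 + 20)³ = 18³ = 5832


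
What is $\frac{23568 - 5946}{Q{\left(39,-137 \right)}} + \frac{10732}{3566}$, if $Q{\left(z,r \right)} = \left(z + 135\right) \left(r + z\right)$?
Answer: $\frac{10013501}{5067286} \approx 1.9761$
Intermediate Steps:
$Q{\left(z,r \right)} = \left(135 + z\right) \left(r + z\right)$
$\frac{23568 - 5946}{Q{\left(39,-137 \right)}} + \frac{10732}{3566} = \frac{23568 - 5946}{39^{2} + 135 \left(-137\right) + 135 \cdot 39 - 5343} + \frac{10732}{3566} = \frac{17622}{1521 - 18495 + 5265 - 5343} + 10732 \cdot \frac{1}{3566} = \frac{17622}{-17052} + \frac{5366}{1783} = 17622 \left(- \frac{1}{17052}\right) + \frac{5366}{1783} = - \frac{2937}{2842} + \frac{5366}{1783} = \frac{10013501}{5067286}$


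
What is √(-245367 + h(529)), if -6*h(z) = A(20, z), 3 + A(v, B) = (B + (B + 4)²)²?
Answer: I*√486053268738/6 ≈ 1.162e+5*I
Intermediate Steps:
A(v, B) = -3 + (B + (4 + B)²)² (A(v, B) = -3 + (B + (B + 4)²)² = -3 + (B + (4 + B)²)²)
h(z) = ½ - (z + (4 + z)²)²/6 (h(z) = -(-3 + (z + (4 + z)²)²)/6 = ½ - (z + (4 + z)²)²/6)
√(-245367 + h(529)) = √(-245367 + (½ - (529 + (4 + 529)²)²/6)) = √(-245367 + (½ - (529 + 533²)²/6)) = √(-245367 + (½ - (529 + 284089)²/6)) = √(-245367 + (½ - ⅙*284618²)) = √(-245367 + (½ - ⅙*81007405924)) = √(-245367 + (½ - 40503702962/3)) = √(-245367 - 81007405921/6) = √(-81008878123/6) = I*√486053268738/6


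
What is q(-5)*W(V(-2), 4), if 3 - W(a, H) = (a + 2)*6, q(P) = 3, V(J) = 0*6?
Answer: -27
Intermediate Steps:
V(J) = 0
W(a, H) = -9 - 6*a (W(a, H) = 3 - (a + 2)*6 = 3 - (2 + a)*6 = 3 - (12 + 6*a) = 3 + (-12 - 6*a) = -9 - 6*a)
q(-5)*W(V(-2), 4) = 3*(-9 - 6*0) = 3*(-9 + 0) = 3*(-9) = -27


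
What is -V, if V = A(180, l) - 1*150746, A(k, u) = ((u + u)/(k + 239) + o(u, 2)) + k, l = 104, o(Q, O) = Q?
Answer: 63043370/419 ≈ 1.5046e+5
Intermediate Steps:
A(k, u) = k + u + 2*u/(239 + k) (A(k, u) = ((u + u)/(k + 239) + u) + k = ((2*u)/(239 + k) + u) + k = (2*u/(239 + k) + u) + k = (u + 2*u/(239 + k)) + k = k + u + 2*u/(239 + k))
V = -63043370/419 (V = (180² + 239*180 + 241*104 + 180*104)/(239 + 180) - 1*150746 = (32400 + 43020 + 25064 + 18720)/419 - 150746 = (1/419)*119204 - 150746 = 119204/419 - 150746 = -63043370/419 ≈ -1.5046e+5)
-V = -1*(-63043370/419) = 63043370/419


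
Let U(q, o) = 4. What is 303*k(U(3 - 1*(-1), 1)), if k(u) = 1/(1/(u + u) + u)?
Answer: 808/11 ≈ 73.455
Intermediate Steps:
k(u) = 1/(u + 1/(2*u)) (k(u) = 1/(1/(2*u) + u) = 1/(u + 1/(2*u)))
303*k(U(3 - 1*(-1), 1)) = 303*(2*4/(1 + 2*4**2)) = 303*(2*4/(1 + 2*16)) = 303*(2*4/(1 + 32)) = 303*(2*4/33) = 303*(2*4*(1/33)) = 303*(8/33) = 808/11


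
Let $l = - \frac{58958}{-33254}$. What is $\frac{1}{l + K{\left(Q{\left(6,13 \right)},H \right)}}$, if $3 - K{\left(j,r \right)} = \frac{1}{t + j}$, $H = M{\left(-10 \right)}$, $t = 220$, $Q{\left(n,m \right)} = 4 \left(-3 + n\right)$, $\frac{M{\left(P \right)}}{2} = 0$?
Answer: $\frac{3857464}{18394893} \approx 0.2097$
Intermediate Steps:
$M{\left(P \right)} = 0$ ($M{\left(P \right)} = 2 \cdot 0 = 0$)
$Q{\left(n,m \right)} = -12 + 4 n$
$H = 0$
$K{\left(j,r \right)} = 3 - \frac{1}{220 + j}$
$l = \frac{29479}{16627}$ ($l = \left(-58958\right) \left(- \frac{1}{33254}\right) = \frac{29479}{16627} \approx 1.773$)
$\frac{1}{l + K{\left(Q{\left(6,13 \right)},H \right)}} = \frac{1}{\frac{29479}{16627} + \frac{659 + 3 \left(-12 + 4 \cdot 6\right)}{220 + \left(-12 + 4 \cdot 6\right)}} = \frac{1}{\frac{29479}{16627} + \frac{659 + 3 \left(-12 + 24\right)}{220 + \left(-12 + 24\right)}} = \frac{1}{\frac{29479}{16627} + \frac{659 + 3 \cdot 12}{220 + 12}} = \frac{1}{\frac{29479}{16627} + \frac{659 + 36}{232}} = \frac{1}{\frac{29479}{16627} + \frac{1}{232} \cdot 695} = \frac{1}{\frac{29479}{16627} + \frac{695}{232}} = \frac{1}{\frac{18394893}{3857464}} = \frac{3857464}{18394893}$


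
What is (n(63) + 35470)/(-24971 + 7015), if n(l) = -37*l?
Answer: -33139/17956 ≈ -1.8456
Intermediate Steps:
(n(63) + 35470)/(-24971 + 7015) = (-37*63 + 35470)/(-24971 + 7015) = (-2331 + 35470)/(-17956) = 33139*(-1/17956) = -33139/17956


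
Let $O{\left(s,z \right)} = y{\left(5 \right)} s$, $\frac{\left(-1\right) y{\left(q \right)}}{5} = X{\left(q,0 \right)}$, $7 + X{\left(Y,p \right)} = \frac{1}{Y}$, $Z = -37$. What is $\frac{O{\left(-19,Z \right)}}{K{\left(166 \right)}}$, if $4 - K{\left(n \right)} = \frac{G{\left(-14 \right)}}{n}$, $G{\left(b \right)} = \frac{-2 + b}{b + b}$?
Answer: $- \frac{187663}{1161} \approx -161.64$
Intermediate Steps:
$G{\left(b \right)} = \frac{-2 + b}{2 b}$
$X{\left(Y,p \right)} = -7 + \frac{1}{Y}$
$y{\left(q \right)} = 35 - \frac{5}{q}$ ($y{\left(q \right)} = - 5 \left(-7 + \frac{1}{q}\right) = 35 - \frac{5}{q}$)
$K{\left(n \right)} = 4 - \frac{4}{7 n}$ ($K{\left(n \right)} = 4 - \frac{\frac{1}{2} \frac{1}{-14} \left(-2 - 14\right)}{n} = 4 - \frac{\frac{1}{2} \left(- \frac{1}{14}\right) \left(-16\right)}{n} = 4 - \frac{4}{7 n}$)
$O{\left(s,z \right)} = 34 s$ ($O{\left(s,z \right)} = \left(35 - \frac{5}{5}\right) s = \left(35 - 1\right) s = 34 s$)
$\frac{O{\left(-19,Z \right)}}{K{\left(166 \right)}} = \frac{34 \left(-19\right)}{4 - \frac{4}{7 \cdot 166}} = - \frac{646}{4 - \frac{2}{581}} = - \frac{646}{\frac{2322}{581}} = \left(-646\right) \frac{581}{2322} = - \frac{187663}{1161}$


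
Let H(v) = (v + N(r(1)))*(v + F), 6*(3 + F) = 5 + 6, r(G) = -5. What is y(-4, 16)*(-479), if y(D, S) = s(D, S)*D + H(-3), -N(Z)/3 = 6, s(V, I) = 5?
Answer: -64665/2 ≈ -32333.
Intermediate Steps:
F = -7/6 (F = -3 + (5 + 6)/6 = -3 + (⅙)*11 = -3 + 11/6 = -7/6 ≈ -1.1667)
N(Z) = -18 (N(Z) = -3*6 = -18)
H(v) = (-18 + v)*(-7/6 + v) (H(v) = (v - 18)*(v - 7/6) = (-18 + v)*(-7/6 + v))
y(D, S) = 175/2 + 5*D (y(D, S) = 5*D + (21 + (-3)² - 115/6*(-3)) = 5*D + (21 + 9 + 115/2) = 5*D + 175/2 = 175/2 + 5*D)
y(-4, 16)*(-479) = (175/2 + 5*(-4))*(-479) = (175/2 - 20)*(-479) = (135/2)*(-479) = -64665/2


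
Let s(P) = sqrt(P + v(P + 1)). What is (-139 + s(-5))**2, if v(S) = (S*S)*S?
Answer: (139 - I*sqrt(69))**2 ≈ 19252.0 - 2309.2*I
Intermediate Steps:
v(S) = S**3 (v(S) = S**2*S = S**3)
s(P) = sqrt(P + (1 + P)**3) (s(P) = sqrt(P + (P + 1)**3) = sqrt(P + (1 + P)**3))
(-139 + s(-5))**2 = (-139 + sqrt(-5 + (1 - 5)**3))**2 = (-139 + sqrt(-5 + (-4)**3))**2 = (-139 + sqrt(-5 - 64))**2 = (-139 + sqrt(-69))**2 = (-139 + I*sqrt(69))**2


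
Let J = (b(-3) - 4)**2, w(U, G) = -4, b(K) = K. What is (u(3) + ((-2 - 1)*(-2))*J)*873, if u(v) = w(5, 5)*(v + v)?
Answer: 235710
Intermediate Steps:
u(v) = -8*v (u(v) = -4*(v + v) = -8*v)
J = 49 (J = (-3 - 4)**2 = (-7)**2 = 49)
(u(3) + ((-2 - 1)*(-2))*J)*873 = (-8*3 + ((-2 - 1)*(-2))*49)*873 = (-24 - 3*(-2)*49)*873 = (-24 + 6*49)*873 = (-24 + 294)*873 = 270*873 = 235710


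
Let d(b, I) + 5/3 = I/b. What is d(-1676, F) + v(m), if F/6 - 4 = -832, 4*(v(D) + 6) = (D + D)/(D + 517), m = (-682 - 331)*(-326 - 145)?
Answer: -5046916469/1200786960 ≈ -4.2030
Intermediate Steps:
m = 477123 (m = -1013*(-471) = 477123)
v(D) = -6 + D/(2*(517 + D)) (v(D) = -6 + ((D + D)/(D + 517))/4 = -6 + ((2*D)/(517 + D))/4 = -6 + (2*D/(517 + D))/4 = -6 + D/(2*(517 + D)))
F = -4968 (F = 24 + 6*(-832) = 24 - 4992 = -4968)
d(b, I) = -5/3 + I/b
d(-1676, F) + v(m) = (-5/3 - 4968/(-1676)) + 11*(-564 - 1*477123)/(2*(517 + 477123)) = (-5/3 - 4968*(-1/1676)) + (11/2)*(-564 - 477123)/477640 = (-5/3 + 1242/419) + (11/2)*(1/477640)*(-477687) = 1631/1257 - 5254557/955280 = -5046916469/1200786960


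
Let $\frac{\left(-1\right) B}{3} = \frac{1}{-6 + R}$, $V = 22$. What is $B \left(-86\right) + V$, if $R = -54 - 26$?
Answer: $19$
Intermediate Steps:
$R = -80$ ($R = -54 - 26 = -80$)
$B = \frac{3}{86}$ ($B = - \frac{3}{-6 - 80} = - \frac{3}{-86} = \left(-3\right) \left(- \frac{1}{86}\right) = \frac{3}{86} \approx 0.034884$)
$B \left(-86\right) + V = \frac{3}{86} \left(-86\right) + 22 = -3 + 22 = 19$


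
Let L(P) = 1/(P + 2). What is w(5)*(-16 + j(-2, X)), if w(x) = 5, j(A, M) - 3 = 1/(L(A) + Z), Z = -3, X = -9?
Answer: nan ≈ nan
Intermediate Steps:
L(P) = 1/(2 + P)
j(A, M) = 3 + 1/(-3 + 1/(2 + A)) (j(A, M) = 3 + 1/(1/(2 + A) - 3) = 3 + 1/(-3 + 1/(2 + A)))
w(5)*(-16 + j(-2, X)) = 5*(-16 + (13 + 8*(-2))/(5 + 3*(-2))) = 5*(-16 + (13 - 16)/(5 - 6)) = 5*(-16 - 3/(-1)) = 5*(-16 - 1*(-3)) = 5*(-16 + 3) = 5*(-13) = -65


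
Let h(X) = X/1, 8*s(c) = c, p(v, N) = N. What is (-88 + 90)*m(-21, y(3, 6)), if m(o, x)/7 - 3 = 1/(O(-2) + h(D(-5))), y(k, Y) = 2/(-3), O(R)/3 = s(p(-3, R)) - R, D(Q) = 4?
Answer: 1610/37 ≈ 43.513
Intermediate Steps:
s(c) = c/8
O(R) = -21*R/8 (O(R) = 3*(R/8 - R) = 3*(-7*R/8) = -21*R/8)
h(X) = X (h(X) = X*1 = X)
y(k, Y) = -2/3 (y(k, Y) = 2*(-1/3) = -2/3)
m(o, x) = 805/37 (m(o, x) = 21 + 7/(-21/8*(-2) + 4) = 21 + 7/(21/4 + 4) = 21 + 7/(37/4) = 21 + 7*(4/37) = 21 + 28/37 = 805/37)
(-88 + 90)*m(-21, y(3, 6)) = (-88 + 90)*(805/37) = 2*(805/37) = 1610/37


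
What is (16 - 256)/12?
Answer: -20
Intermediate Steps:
(16 - 256)/12 = (1/12)*(-240) = -20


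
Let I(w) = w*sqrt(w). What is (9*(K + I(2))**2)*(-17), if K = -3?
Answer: -2601 + 1836*sqrt(2) ≈ -4.5039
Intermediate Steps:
I(w) = w**(3/2)
(9*(K + I(2))**2)*(-17) = (9*(-3 + 2**(3/2))**2)*(-17) = (9*(-3 + 2*sqrt(2))**2)*(-17) = -153*(-3 + 2*sqrt(2))**2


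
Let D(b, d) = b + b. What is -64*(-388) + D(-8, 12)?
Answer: 24816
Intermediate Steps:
D(b, d) = 2*b
-64*(-388) + D(-8, 12) = -64*(-388) + 2*(-8) = 24832 - 16 = 24816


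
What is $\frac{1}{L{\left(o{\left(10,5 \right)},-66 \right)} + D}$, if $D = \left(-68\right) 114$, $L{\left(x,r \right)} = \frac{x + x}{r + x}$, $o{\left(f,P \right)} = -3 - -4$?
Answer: $- \frac{65}{503882} \approx -0.000129$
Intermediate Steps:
$o{\left(f,P \right)} = 1$ ($o{\left(f,P \right)} = -3 + 4 = 1$)
$L{\left(x,r \right)} = \frac{2 x}{r + x}$
$D = -7752$
$\frac{1}{L{\left(o{\left(10,5 \right)},-66 \right)} + D} = \frac{1}{2 \cdot 1 \frac{1}{-66 + 1} - 7752} = \frac{1}{2 \cdot 1 \frac{1}{-65} - 7752} = \frac{1}{2 \cdot 1 \left(- \frac{1}{65}\right) - 7752} = \frac{1}{- \frac{2}{65} - 7752} = \frac{1}{- \frac{503882}{65}} = - \frac{65}{503882}$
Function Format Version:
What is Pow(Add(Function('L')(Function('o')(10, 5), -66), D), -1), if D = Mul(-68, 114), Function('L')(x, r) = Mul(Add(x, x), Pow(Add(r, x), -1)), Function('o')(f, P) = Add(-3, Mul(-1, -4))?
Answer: Rational(-65, 503882) ≈ -0.00012900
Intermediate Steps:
Function('o')(f, P) = 1 (Function('o')(f, P) = Add(-3, 4) = 1)
Function('L')(x, r) = Mul(2, x, Pow(Add(r, x), -1)) (Function('L')(x, r) = Mul(Mul(2, x), Pow(Add(r, x), -1)) = Mul(2, x, Pow(Add(r, x), -1)))
D = -7752
Pow(Add(Function('L')(Function('o')(10, 5), -66), D), -1) = Pow(Add(Mul(2, 1, Pow(Add(-66, 1), -1)), -7752), -1) = Pow(Add(Mul(2, 1, Pow(-65, -1)), -7752), -1) = Pow(Add(Mul(2, 1, Rational(-1, 65)), -7752), -1) = Pow(Add(Rational(-2, 65), -7752), -1) = Pow(Rational(-503882, 65), -1) = Rational(-65, 503882)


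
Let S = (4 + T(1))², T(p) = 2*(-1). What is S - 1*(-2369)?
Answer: 2373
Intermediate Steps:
T(p) = -2
S = 4 (S = (4 - 2)² = 2² = 4)
S - 1*(-2369) = 4 - 1*(-2369) = 4 + 2369 = 2373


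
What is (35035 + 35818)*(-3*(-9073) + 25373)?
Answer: 3726300976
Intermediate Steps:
(35035 + 35818)*(-3*(-9073) + 25373) = 70853*(27219 + 25373) = 70853*52592 = 3726300976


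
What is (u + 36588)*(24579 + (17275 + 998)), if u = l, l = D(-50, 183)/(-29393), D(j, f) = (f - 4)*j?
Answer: 46084756336968/29393 ≈ 1.5679e+9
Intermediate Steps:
D(j, f) = j*(-4 + f) (D(j, f) = (-4 + f)*j = j*(-4 + f))
l = 8950/29393 (l = -50*(-4 + 183)/(-29393) = -50*179*(-1/29393) = -8950*(-1/29393) = 8950/29393 ≈ 0.30449)
u = 8950/29393 ≈ 0.30449
(u + 36588)*(24579 + (17275 + 998)) = (8950/29393 + 36588)*(24579 + (17275 + 998)) = 1075440034*(24579 + 18273)/29393 = (1075440034/29393)*42852 = 46084756336968/29393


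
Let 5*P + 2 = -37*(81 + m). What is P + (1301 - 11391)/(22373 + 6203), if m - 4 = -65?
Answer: -10626921/71440 ≈ -148.75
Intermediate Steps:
m = -61 (m = 4 - 65 = -61)
P = -742/5 (P = -⅖ + (-37*(81 - 61))/5 = -⅖ + (-37*20)/5 = -⅖ + (⅕)*(-740) = -⅖ - 148 = -742/5 ≈ -148.40)
P + (1301 - 11391)/(22373 + 6203) = -742/5 + (1301 - 11391)/(22373 + 6203) = -742/5 - 10090/28576 = -742/5 - 10090*1/28576 = -742/5 - 5045/14288 = -10626921/71440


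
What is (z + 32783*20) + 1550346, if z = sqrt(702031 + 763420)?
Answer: 2206006 + sqrt(1465451) ≈ 2.2072e+6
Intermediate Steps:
z = sqrt(1465451) ≈ 1210.6
(z + 32783*20) + 1550346 = (sqrt(1465451) + 32783*20) + 1550346 = (sqrt(1465451) + 655660) + 1550346 = (655660 + sqrt(1465451)) + 1550346 = 2206006 + sqrt(1465451)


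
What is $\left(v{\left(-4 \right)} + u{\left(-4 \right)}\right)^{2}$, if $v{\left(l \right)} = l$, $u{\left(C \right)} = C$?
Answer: $64$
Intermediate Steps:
$\left(v{\left(-4 \right)} + u{\left(-4 \right)}\right)^{2} = \left(-4 - 4\right)^{2} = \left(-8\right)^{2} = 64$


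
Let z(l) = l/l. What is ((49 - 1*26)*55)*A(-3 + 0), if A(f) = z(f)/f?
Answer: -1265/3 ≈ -421.67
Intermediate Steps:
z(l) = 1
A(f) = 1/f
((49 - 1*26)*55)*A(-3 + 0) = ((49 - 1*26)*55)/(-3 + 0) = ((49 - 26)*55)/(-3) = (23*55)*(-1/3) = 1265*(-1/3) = -1265/3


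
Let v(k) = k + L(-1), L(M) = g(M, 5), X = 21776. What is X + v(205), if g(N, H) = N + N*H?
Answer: 21975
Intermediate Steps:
g(N, H) = N + H*N
L(M) = 6*M (L(M) = M*(1 + 5) = M*6 = 6*M)
v(k) = -6 + k (v(k) = k + 6*(-1) = k - 6 = -6 + k)
X + v(205) = 21776 + (-6 + 205) = 21776 + 199 = 21975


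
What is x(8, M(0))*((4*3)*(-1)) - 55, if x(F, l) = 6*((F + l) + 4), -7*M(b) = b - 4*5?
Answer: -7873/7 ≈ -1124.7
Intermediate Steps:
M(b) = 20/7 - b/7 (M(b) = -(b - 4*5)/7 = -(b - 20)/7 = -(-20 + b)/7 = 20/7 - b/7)
x(F, l) = 24 + 6*F + 6*l (x(F, l) = 6*(4 + F + l) = 24 + 6*F + 6*l)
x(8, M(0))*((4*3)*(-1)) - 55 = (24 + 6*8 + 6*(20/7 - 1/7*0))*((4*3)*(-1)) - 55 = (24 + 48 + 6*(20/7 + 0))*(12*(-1)) - 55 = (24 + 48 + 6*(20/7))*(-12) - 55 = (24 + 48 + 120/7)*(-12) - 55 = (624/7)*(-12) - 55 = -7488/7 - 55 = -7873/7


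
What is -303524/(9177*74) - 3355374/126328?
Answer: -579242838131/21447273036 ≈ -27.008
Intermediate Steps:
-303524/(9177*74) - 3355374/126328 = -303524/679098 - 3355374*1/126328 = -303524*1/679098 - 1677687/63164 = -151762/339549 - 1677687/63164 = -579242838131/21447273036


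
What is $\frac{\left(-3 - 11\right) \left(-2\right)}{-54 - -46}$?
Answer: $- \frac{7}{2} \approx -3.5$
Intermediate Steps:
$\frac{\left(-3 - 11\right) \left(-2\right)}{-54 - -46} = \frac{\left(-14\right) \left(-2\right)}{-54 + 46} = \frac{1}{-8} \cdot 28 = \left(- \frac{1}{8}\right) 28 = - \frac{7}{2}$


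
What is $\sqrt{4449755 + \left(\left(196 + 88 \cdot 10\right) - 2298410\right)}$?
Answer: $\sqrt{2152421} \approx 1467.1$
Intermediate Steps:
$\sqrt{4449755 + \left(\left(196 + 88 \cdot 10\right) - 2298410\right)} = \sqrt{4449755 + \left(\left(196 + 880\right) - 2298410\right)} = \sqrt{4449755 + \left(1076 - 2298410\right)} = \sqrt{4449755 - 2297334} = \sqrt{2152421}$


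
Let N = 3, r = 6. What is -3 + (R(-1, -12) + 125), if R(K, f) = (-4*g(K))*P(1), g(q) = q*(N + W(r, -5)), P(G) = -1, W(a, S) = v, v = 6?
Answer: 86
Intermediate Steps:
W(a, S) = 6
g(q) = 9*q (g(q) = q*(3 + 6) = q*9 = 9*q)
R(K, f) = 36*K (R(K, f) = -36*K*(-1) = 36*K)
-3 + (R(-1, -12) + 125) = -3 + (36*(-1) + 125) = -3 + (-36 + 125) = -3 + 89 = 86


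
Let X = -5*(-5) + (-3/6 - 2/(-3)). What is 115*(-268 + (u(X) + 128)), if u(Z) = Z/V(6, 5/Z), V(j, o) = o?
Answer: -55177/36 ≈ -1532.7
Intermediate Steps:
X = 151/6 (X = 25 + (-3*⅙ - 2*(-⅓)) = 25 + (-½ + ⅔) = 25 + ⅙ = 151/6 ≈ 25.167)
u(Z) = Z²/5 (u(Z) = Z/((5/Z)) = Z*(Z/5) = Z²/5)
115*(-268 + (u(X) + 128)) = 115*(-268 + ((151/6)²/5 + 128)) = 115*(-268 + ((⅕)*(22801/36) + 128)) = 115*(-268 + (22801/180 + 128)) = 115*(-268 + 45841/180) = 115*(-2399/180) = -55177/36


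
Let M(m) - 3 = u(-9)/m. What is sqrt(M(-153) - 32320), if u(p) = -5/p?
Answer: I*sqrt(756508738)/153 ≈ 179.77*I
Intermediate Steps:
M(m) = 3 + 5/(9*m) (M(m) = 3 + (-5/(-9))/m = 3 + (-5*(-1/9))/m = 3 + 5/(9*m))
sqrt(M(-153) - 32320) = sqrt((3 + (5/9)/(-153)) - 32320) = sqrt((3 + (5/9)*(-1/153)) - 32320) = sqrt((3 - 5/1377) - 32320) = sqrt(4126/1377 - 32320) = sqrt(-44500514/1377) = I*sqrt(756508738)/153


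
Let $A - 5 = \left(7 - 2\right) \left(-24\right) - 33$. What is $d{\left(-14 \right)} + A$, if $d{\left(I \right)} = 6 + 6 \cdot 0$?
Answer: $-142$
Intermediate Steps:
$d{\left(I \right)} = 6$ ($d{\left(I \right)} = 6 + 0 = 6$)
$A = -148$ ($A = 5 + \left(\left(7 - 2\right) \left(-24\right) - 33\right) = 5 + \left(5 \left(-24\right) - 33\right) = 5 - 153 = -148$)
$d{\left(-14 \right)} + A = 6 - 148 = -142$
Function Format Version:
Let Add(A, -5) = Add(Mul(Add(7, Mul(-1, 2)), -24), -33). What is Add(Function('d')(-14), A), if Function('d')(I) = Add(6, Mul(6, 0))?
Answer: -142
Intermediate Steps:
Function('d')(I) = 6 (Function('d')(I) = Add(6, 0) = 6)
A = -148 (A = Add(5, Add(Mul(Add(7, Mul(-1, 2)), -24), -33)) = Add(5, Add(Mul(Add(7, -2), -24), -33)) = Add(5, Add(Mul(5, -24), -33)) = Add(5, Add(-120, -33)) = Add(5, -153) = -148)
Add(Function('d')(-14), A) = Add(6, -148) = -142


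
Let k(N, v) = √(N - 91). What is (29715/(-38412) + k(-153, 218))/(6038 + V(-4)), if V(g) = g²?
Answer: -9905/77515416 + I*√61/3027 ≈ -0.00012778 + 0.0025802*I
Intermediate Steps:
k(N, v) = √(-91 + N)
(29715/(-38412) + k(-153, 218))/(6038 + V(-4)) = (29715/(-38412) + √(-91 - 153))/(6038 + (-4)²) = (29715*(-1/38412) + √(-244))/(6038 + 16) = (-9905/12804 + 2*I*√61)/6054 = (-9905/12804 + 2*I*√61)*(1/6054) = -9905/77515416 + I*√61/3027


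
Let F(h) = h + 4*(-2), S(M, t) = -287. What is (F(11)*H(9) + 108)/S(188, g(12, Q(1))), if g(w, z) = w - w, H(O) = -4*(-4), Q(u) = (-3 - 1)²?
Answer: -156/287 ≈ -0.54355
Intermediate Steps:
Q(u) = 16 (Q(u) = (-4)² = 16)
H(O) = 16
g(w, z) = 0
F(h) = -8 + h (F(h) = h - 8 = -8 + h)
(F(11)*H(9) + 108)/S(188, g(12, Q(1))) = ((-8 + 11)*16 + 108)/(-287) = (3*16 + 108)*(-1/287) = (48 + 108)*(-1/287) = 156*(-1/287) = -156/287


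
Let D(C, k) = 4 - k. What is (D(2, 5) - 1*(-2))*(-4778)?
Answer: -4778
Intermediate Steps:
(D(2, 5) - 1*(-2))*(-4778) = ((4 - 1*5) - 1*(-2))*(-4778) = ((4 - 5) + 2)*(-4778) = (-1 + 2)*(-4778) = 1*(-4778) = -4778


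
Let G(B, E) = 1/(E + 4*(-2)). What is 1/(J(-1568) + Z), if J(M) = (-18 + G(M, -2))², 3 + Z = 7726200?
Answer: 100/772652461 ≈ 1.2942e-7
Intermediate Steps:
Z = 7726197 (Z = -3 + 7726200 = 7726197)
G(B, E) = 1/(-8 + E) (G(B, E) = 1/(E - 8) = 1/(-8 + E))
J(M) = 32761/100 (J(M) = (-18 + 1/(-8 - 2))² = (-18 + 1/(-10))² = (-18 - ⅒)² = (-181/10)² = 32761/100)
1/(J(-1568) + Z) = 1/(32761/100 + 7726197) = 1/(772652461/100) = 100/772652461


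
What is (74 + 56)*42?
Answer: 5460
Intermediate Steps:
(74 + 56)*42 = 130*42 = 5460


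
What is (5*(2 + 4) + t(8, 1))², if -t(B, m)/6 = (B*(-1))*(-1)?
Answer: 324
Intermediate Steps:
t(B, m) = -6*B (t(B, m) = -6*B*(-1)*(-1) = -6*(-B)*(-1) = -6*B)
(5*(2 + 4) + t(8, 1))² = (5*(2 + 4) - 6*8)² = (5*6 - 48)² = (30 - 48)² = (-18)² = 324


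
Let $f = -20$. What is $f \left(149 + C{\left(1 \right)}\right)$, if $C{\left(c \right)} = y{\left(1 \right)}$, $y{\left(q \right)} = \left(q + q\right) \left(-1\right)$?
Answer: $-2940$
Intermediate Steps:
$y{\left(q \right)} = - 2 q$ ($y{\left(q \right)} = 2 q \left(-1\right) = - 2 q$)
$C{\left(c \right)} = -2$ ($C{\left(c \right)} = \left(-2\right) 1 = -2$)
$f \left(149 + C{\left(1 \right)}\right) = - 20 \left(149 - 2\right) = \left(-20\right) 147 = -2940$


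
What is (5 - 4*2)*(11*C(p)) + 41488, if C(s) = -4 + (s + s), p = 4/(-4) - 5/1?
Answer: 42016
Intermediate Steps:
p = -6 (p = 4*(-¼) - 5*1 = -1 - 5 = -6)
C(s) = -4 + 2*s
(5 - 4*2)*(11*C(p)) + 41488 = (5 - 4*2)*(11*(-4 + 2*(-6))) + 41488 = (5 - 8)*(11*(-4 - 12)) + 41488 = -33*(-16) + 41488 = -3*(-176) + 41488 = 528 + 41488 = 42016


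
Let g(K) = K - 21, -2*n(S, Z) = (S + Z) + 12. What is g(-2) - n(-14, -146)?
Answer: -97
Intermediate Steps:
n(S, Z) = -6 - S/2 - Z/2 (n(S, Z) = -((S + Z) + 12)/2 = -(12 + S + Z)/2 = -6 - S/2 - Z/2)
g(K) = -21 + K
g(-2) - n(-14, -146) = (-21 - 2) - (-6 - 1/2*(-14) - 1/2*(-146)) = -23 - (-6 + 7 + 73) = -23 - 1*74 = -23 - 74 = -97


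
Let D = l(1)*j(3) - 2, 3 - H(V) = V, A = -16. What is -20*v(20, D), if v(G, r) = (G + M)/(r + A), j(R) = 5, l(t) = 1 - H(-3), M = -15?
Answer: 100/43 ≈ 2.3256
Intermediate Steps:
H(V) = 3 - V
l(t) = -5 (l(t) = 1 - (3 - 1*(-3)) = 1 - (3 + 3) = 1 - 1*6 = 1 - 6 = -5)
D = -27 (D = -5*5 - 2 = -25 - 2 = -27)
v(G, r) = (-15 + G)/(-16 + r) (v(G, r) = (G - 15)/(r - 16) = (-15 + G)/(-16 + r))
-20*v(20, D) = -20*(-15 + 20)/(-16 - 27) = -20*5/(-43) = -(-20)*5/43 = -20*(-5/43) = 100/43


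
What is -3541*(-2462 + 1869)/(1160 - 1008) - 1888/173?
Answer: 362980673/26296 ≈ 13804.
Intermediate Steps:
-3541*(-2462 + 1869)/(1160 - 1008) - 1888/173 = -3541/(152/(-593)) - 1888*1/173 = -3541/(152*(-1/593)) - 1888/173 = -3541/(-152/593) - 1888/173 = -3541*(-593/152) - 1888/173 = 2099813/152 - 1888/173 = 362980673/26296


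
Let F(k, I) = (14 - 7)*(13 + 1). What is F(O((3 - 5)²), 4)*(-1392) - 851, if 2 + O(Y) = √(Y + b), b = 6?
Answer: -137267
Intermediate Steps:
O(Y) = -2 + √(6 + Y) (O(Y) = -2 + √(Y + 6) = -2 + √(6 + Y))
F(k, I) = 98 (F(k, I) = 7*14 = 98)
F(O((3 - 5)²), 4)*(-1392) - 851 = 98*(-1392) - 851 = -136416 - 851 = -137267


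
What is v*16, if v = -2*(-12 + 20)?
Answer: -256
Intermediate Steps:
v = -16 (v = -2*8 = -16)
v*16 = -16*16 = -256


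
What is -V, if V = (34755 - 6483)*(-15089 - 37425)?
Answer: 1484675808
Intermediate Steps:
V = -1484675808 (V = 28272*(-52514) = -1484675808)
-V = -1*(-1484675808) = 1484675808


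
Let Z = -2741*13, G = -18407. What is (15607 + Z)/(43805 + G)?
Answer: -589/747 ≈ -0.78849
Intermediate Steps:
Z = -35633
(15607 + Z)/(43805 + G) = (15607 - 35633)/(43805 - 18407) = -20026/25398 = -20026*1/25398 = -589/747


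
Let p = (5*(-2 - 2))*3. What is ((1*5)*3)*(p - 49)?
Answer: -1635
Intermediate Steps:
p = -60 (p = (5*(-4))*3 = -20*3 = -60)
((1*5)*3)*(p - 49) = ((1*5)*3)*(-60 - 49) = (5*3)*(-109) = 15*(-109) = -1635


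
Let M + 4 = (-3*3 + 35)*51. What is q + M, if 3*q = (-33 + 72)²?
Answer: 1829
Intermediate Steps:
q = 507 (q = (-33 + 72)²/3 = (⅓)*39² = (⅓)*1521 = 507)
M = 1322 (M = -4 + (-3*3 + 35)*51 = -4 + (-9 + 35)*51 = -4 + 26*51 = -4 + 1326 = 1322)
q + M = 507 + 1322 = 1829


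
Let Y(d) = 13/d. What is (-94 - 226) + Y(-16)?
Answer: -5133/16 ≈ -320.81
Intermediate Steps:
(-94 - 226) + Y(-16) = (-94 - 226) + 13/(-16) = -320 + 13*(-1/16) = -320 - 13/16 = -5133/16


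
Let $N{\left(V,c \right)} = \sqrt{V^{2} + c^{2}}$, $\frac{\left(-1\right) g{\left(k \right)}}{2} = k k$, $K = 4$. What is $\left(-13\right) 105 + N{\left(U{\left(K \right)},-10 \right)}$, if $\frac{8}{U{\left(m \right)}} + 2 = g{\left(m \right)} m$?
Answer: $-1365 + \frac{2 \sqrt{105629}}{65} \approx -1355.0$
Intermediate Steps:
$g{\left(k \right)} = - 2 k^{2}$ ($g{\left(k \right)} = - 2 k k = - 2 k^{2}$)
$U{\left(m \right)} = \frac{8}{-2 - 2 m^{3}}$ ($U{\left(m \right)} = \frac{8}{-2 + - 2 m^{2} m} = \frac{8}{-2 - 2 m^{3}}$)
$\left(-13\right) 105 + N{\left(U{\left(K \right)},-10 \right)} = \left(-13\right) 105 + \sqrt{\left(\frac{4}{-1 - 4^{3}}\right)^{2} + \left(-10\right)^{2}} = -1365 + \sqrt{\left(\frac{4}{-1 - 64}\right)^{2} + 100} = -1365 + \sqrt{\left(\frac{4}{-65}\right)^{2} + 100} = -1365 + \sqrt{\left(4 \left(- \frac{1}{65}\right)\right)^{2} + 100} = -1365 + \sqrt{\left(- \frac{4}{65}\right)^{2} + 100} = -1365 + \sqrt{\frac{16}{4225} + 100} = -1365 + \sqrt{\frac{422516}{4225}} = -1365 + \frac{2 \sqrt{105629}}{65}$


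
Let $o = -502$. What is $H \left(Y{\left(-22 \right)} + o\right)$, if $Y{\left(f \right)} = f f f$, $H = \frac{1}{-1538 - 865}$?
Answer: $\frac{11150}{2403} \approx 4.64$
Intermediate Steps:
$H = - \frac{1}{2403}$ ($H = \frac{1}{-2403} = - \frac{1}{2403} \approx -0.00041615$)
$Y{\left(f \right)} = f^{3}$ ($Y{\left(f \right)} = f^{2} f = f^{3}$)
$H \left(Y{\left(-22 \right)} + o\right) = - \frac{\left(-22\right)^{3} - 502}{2403} = - \frac{-10648 - 502}{2403} = \left(- \frac{1}{2403}\right) \left(-11150\right) = \frac{11150}{2403}$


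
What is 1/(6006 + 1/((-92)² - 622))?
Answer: 7842/47099053 ≈ 0.00016650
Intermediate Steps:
1/(6006 + 1/((-92)² - 622)) = 1/(6006 + 1/(8464 - 622)) = 1/(6006 + 1/7842) = 1/(47099053/7842) = 7842/47099053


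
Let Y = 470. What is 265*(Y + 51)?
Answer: 138065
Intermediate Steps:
265*(Y + 51) = 265*(470 + 51) = 265*521 = 138065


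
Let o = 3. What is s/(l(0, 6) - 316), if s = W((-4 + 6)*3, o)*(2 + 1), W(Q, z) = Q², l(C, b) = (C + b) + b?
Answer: -27/76 ≈ -0.35526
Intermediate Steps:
l(C, b) = C + 2*b
s = 108 (s = ((-4 + 6)*3)²*(2 + 1) = (2*3)²*3 = 6²*3 = 36*3 = 108)
s/(l(0, 6) - 316) = 108/((0 + 2*6) - 316) = 108/((0 + 12) - 316) = 108/(12 - 316) = 108/(-304) = 108*(-1/304) = -27/76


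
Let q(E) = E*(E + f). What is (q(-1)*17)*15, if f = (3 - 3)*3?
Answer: 255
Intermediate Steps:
f = 0 (f = 0*3 = 0)
q(E) = E² (q(E) = E*(E + 0) = E*E = E²)
(q(-1)*17)*15 = ((-1)²*17)*15 = (1*17)*15 = 17*15 = 255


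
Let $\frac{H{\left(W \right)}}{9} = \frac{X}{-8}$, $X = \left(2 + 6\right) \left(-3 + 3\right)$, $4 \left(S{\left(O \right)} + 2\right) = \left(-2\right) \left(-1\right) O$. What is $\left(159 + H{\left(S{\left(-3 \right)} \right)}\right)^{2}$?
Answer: $25281$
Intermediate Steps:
$S{\left(O \right)} = -2 + \frac{O}{2}$ ($S{\left(O \right)} = -2 + \frac{\left(-2\right) \left(-1\right) O}{4} = -2 + \frac{2 O}{4} = -2 + \frac{O}{2}$)
$X = 0$ ($X = 8 \cdot 0 = 0$)
$H{\left(W \right)} = 0$ ($H{\left(W \right)} = 9 \frac{0}{-8} = 9 \cdot 0 \left(- \frac{1}{8}\right) = 9 \cdot 0 = 0$)
$\left(159 + H{\left(S{\left(-3 \right)} \right)}\right)^{2} = \left(159 + 0\right)^{2} = 159^{2} = 25281$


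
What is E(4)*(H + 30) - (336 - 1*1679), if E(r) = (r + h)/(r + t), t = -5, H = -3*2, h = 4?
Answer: 1151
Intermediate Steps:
H = -6
E(r) = (4 + r)/(-5 + r) (E(r) = (r + 4)/(r - 5) = (4 + r)/(-5 + r))
E(4)*(H + 30) - (336 - 1*1679) = ((4 + 4)/(-5 + 4))*(-6 + 30) - (336 - 1*1679) = (8/(-1))*24 - (336 - 1679) = -1*8*24 - 1*(-1343) = -8*24 + 1343 = -192 + 1343 = 1151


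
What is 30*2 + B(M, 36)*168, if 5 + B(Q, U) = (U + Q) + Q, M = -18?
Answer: -780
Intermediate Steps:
B(Q, U) = -5 + U + 2*Q (B(Q, U) = -5 + ((U + Q) + Q) = -5 + ((Q + U) + Q) = -5 + (U + 2*Q) = -5 + U + 2*Q)
30*2 + B(M, 36)*168 = 30*2 + (-5 + 36 + 2*(-18))*168 = 60 + (-5 + 36 - 36)*168 = 60 - 5*168 = 60 - 840 = -780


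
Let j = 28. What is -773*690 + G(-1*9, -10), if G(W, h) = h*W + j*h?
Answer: -533560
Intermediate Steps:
G(W, h) = 28*h + W*h (G(W, h) = h*W + 28*h = W*h + 28*h = 28*h + W*h)
-773*690 + G(-1*9, -10) = -773*690 - 10*(28 - 1*9) = -533370 - 10*(28 - 9) = -533370 - 10*19 = -533370 - 190 = -533560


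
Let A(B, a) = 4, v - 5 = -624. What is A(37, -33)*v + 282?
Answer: -2194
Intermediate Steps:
v = -619 (v = 5 - 624 = -619)
A(37, -33)*v + 282 = 4*(-619) + 282 = -2476 + 282 = -2194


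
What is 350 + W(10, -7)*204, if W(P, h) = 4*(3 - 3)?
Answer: 350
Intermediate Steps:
W(P, h) = 0 (W(P, h) = 4*0 = 0)
350 + W(10, -7)*204 = 350 + 0*204 = 350 + 0 = 350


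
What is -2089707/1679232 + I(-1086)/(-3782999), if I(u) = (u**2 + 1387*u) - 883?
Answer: -2451653099295/2117510992256 ≈ -1.1578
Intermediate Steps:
I(u) = -883 + u**2 + 1387*u
-2089707/1679232 + I(-1086)/(-3782999) = -2089707/1679232 + (-883 + (-1086)**2 + 1387*(-1086))/(-3782999) = -2089707*1/1679232 + (-883 + 1179396 - 1506282)*(-1/3782999) = -696569/559744 - 327769*(-1/3782999) = -696569/559744 + 327769/3782999 = -2451653099295/2117510992256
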